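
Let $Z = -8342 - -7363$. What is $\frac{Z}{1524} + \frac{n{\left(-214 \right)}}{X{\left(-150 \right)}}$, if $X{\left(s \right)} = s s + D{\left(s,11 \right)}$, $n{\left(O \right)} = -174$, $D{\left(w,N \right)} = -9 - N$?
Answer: $- \frac{2784137}{4282440} \approx -0.65013$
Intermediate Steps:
$X{\left(s \right)} = -20 + s^{2}$ ($X{\left(s \right)} = s s - 20 = s^{2} - 20 = -20 + s^{2}$)
$Z = -979$ ($Z = -8342 + 7363 = -979$)
$\frac{Z}{1524} + \frac{n{\left(-214 \right)}}{X{\left(-150 \right)}} = - \frac{979}{1524} - \frac{174}{-20 + \left(-150\right)^{2}} = \left(-979\right) \frac{1}{1524} - \frac{174}{-20 + 22500} = - \frac{979}{1524} - \frac{174}{22480} = - \frac{979}{1524} - \frac{87}{11240} = - \frac{2784137}{4282440}$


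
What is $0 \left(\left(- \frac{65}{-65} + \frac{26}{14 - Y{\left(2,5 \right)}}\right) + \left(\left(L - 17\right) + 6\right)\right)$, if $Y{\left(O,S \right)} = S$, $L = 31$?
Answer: $0$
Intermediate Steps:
$0 \left(\left(- \frac{65}{-65} + \frac{26}{14 - Y{\left(2,5 \right)}}\right) + \left(\left(L - 17\right) + 6\right)\right) = 0 \left(\left(- \frac{65}{-65} + \frac{26}{14 - 5}\right) + \left(\left(31 - 17\right) + 6\right)\right) = 0 \left(\left(\left(-65\right) \left(- \frac{1}{65}\right) + \frac{26}{14 - 5}\right) + \left(14 + 6\right)\right) = 0 \left(\left(1 + \frac{26}{9}\right) + 20\right) = 0 \left(\frac{35}{9} + 20\right) = 0 \cdot \frac{215}{9} = 0$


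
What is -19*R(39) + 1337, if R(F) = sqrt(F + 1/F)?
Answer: 1337 - 19*sqrt(59358)/39 ≈ 1218.3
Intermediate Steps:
-19*R(39) + 1337 = -19*sqrt(39 + 1/39) + 1337 = -19*sqrt(59358)/39 + 1337 = 1337 - 19*sqrt(59358)/39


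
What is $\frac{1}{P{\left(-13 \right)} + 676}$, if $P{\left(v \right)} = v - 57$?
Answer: $\frac{1}{606} \approx 0.0016502$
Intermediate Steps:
$P{\left(v \right)} = -57 + v$
$\frac{1}{P{\left(-13 \right)} + 676} = \frac{1}{\left(-57 - 13\right) + 676} = \frac{1}{-70 + 676} = \frac{1}{606}$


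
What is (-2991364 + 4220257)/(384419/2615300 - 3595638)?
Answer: -3213923862900/9403671676981 ≈ -0.34177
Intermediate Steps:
(-2991364 + 4220257)/(384419/2615300 - 3595638) = 1228893/(384419*(1/2615300) - 3595638) = 1228893/(384419/2615300 - 3595638) = 1228893/(-9403671676981/2615300) = 1228893*(-2615300/9403671676981) = -3213923862900/9403671676981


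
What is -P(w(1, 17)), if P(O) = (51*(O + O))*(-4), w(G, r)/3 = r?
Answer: 20808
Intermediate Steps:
w(G, r) = 3*r
P(O) = -408*O (P(O) = (51*(2*O))*(-4) = (102*O)*(-4) = -408*O)
-P(w(1, 17)) = -(-408)*3*17 = -(-408)*51 = -1*(-20808) = 20808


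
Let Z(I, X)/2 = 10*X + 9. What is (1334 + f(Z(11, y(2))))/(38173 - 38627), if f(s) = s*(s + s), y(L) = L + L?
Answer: -10271/227 ≈ -45.247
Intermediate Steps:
y(L) = 2*L
Z(I, X) = 18 + 20*X (Z(I, X) = 2*(10*X + 9) = 2*(9 + 10*X) = 18 + 20*X)
f(s) = 2*s² (f(s) = s*(2*s) = 2*s²)
(1334 + f(Z(11, y(2))))/(38173 - 38627) = (1334 + 2*(18 + 20*(2*2))²)/(38173 - 38627) = (1334 + 2*(18 + 20*4)²)/(-454) = (1334 + 2*(18 + 80)²)*(-1/454) = (1334 + 2*98²)*(-1/454) = (1334 + 2*9604)*(-1/454) = (1334 + 19208)*(-1/454) = 20542*(-1/454) = -10271/227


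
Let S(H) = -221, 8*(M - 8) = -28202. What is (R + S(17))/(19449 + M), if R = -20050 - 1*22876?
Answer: -172588/63727 ≈ -2.7082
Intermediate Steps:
M = -14069/4 (M = 8 + (⅛)*(-28202) = 8 - 14101/4 = -14069/4 ≈ -3517.3)
R = -42926 (R = -20050 - 22876 = -42926)
(R + S(17))/(19449 + M) = (-42926 - 221)/(19449 - 14069/4) = -43147/63727/4 = -43147*4/63727 = -172588/63727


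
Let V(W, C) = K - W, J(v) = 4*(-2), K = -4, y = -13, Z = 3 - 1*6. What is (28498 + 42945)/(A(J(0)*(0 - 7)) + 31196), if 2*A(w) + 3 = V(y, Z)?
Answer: 71443/31199 ≈ 2.2899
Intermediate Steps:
Z = -3 (Z = 3 - 6 = -3)
J(v) = -8
V(W, C) = -4 - W
A(w) = 3 (A(w) = -3/2 + (-4 - 1*(-13))/2 = -3/2 + (-4 + 13)/2 = -3/2 + (½)*9 = -3/2 + 9/2 = 3)
(28498 + 42945)/(A(J(0)*(0 - 7)) + 31196) = (28498 + 42945)/(3 + 31196) = 71443/31199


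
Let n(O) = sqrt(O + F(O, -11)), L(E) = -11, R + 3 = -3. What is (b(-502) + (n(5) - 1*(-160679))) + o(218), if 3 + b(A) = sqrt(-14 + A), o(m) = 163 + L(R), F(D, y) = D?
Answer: 160828 + sqrt(10) + 2*I*sqrt(129) ≈ 1.6083e+5 + 22.716*I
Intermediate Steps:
R = -6 (R = -3 - 3 = -6)
n(O) = sqrt(2)*sqrt(O) (n(O) = sqrt(O + O) = sqrt(2*O) = sqrt(2)*sqrt(O))
o(m) = 152 (o(m) = 163 - 11 = 152)
b(A) = -3 + sqrt(-14 + A)
(b(-502) + (n(5) - 1*(-160679))) + o(218) = ((-3 + sqrt(-14 - 502)) + (sqrt(2)*sqrt(5) - 1*(-160679))) + 152 = ((-3 + sqrt(-516)) + (sqrt(10) + 160679)) + 152 = ((-3 + 2*I*sqrt(129)) + (160679 + sqrt(10))) + 152 = (160676 + sqrt(10) + 2*I*sqrt(129)) + 152 = 160828 + sqrt(10) + 2*I*sqrt(129)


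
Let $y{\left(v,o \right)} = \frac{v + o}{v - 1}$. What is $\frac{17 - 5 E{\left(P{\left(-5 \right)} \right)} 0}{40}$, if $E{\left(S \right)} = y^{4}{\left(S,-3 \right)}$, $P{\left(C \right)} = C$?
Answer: $0$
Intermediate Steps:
$y{\left(v,o \right)} = \frac{o + v}{-1 + v}$
$E{\left(S \right)} = \frac{\left(-3 + S\right)^{4}}{\left(-1 + S\right)^{4}}$ ($E{\left(S \right)} = \left(\frac{-3 + S}{-1 + S}\right)^{4} = \frac{\left(-3 + S\right)^{4}}{\left(-1 + S\right)^{4}}$)
$\frac{17 - 5 E{\left(P{\left(-5 \right)} \right)} 0}{40} = \frac{17 - 5 \frac{\left(-3 - 5\right)^{4}}{\left(-1 - 5\right)^{4}} \cdot 0}{40} = 17 - 5 \frac{\left(-8\right)^{4}}{1296} \cdot 0 \cdot \frac{1}{40} = 17 - 5 \cdot \frac{1}{1296} \cdot 4096 \cdot 0 \cdot \frac{1}{40} = 17 \left(-5\right) \frac{256}{81} \cdot 0 \cdot \frac{1}{40} = 17 \left(\left(- \frac{1280}{81}\right) 0\right) \frac{1}{40} = 17 \cdot 0 \cdot \frac{1}{40} = 0 \cdot \frac{1}{40} = 0$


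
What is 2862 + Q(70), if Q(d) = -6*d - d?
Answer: 2372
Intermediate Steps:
Q(d) = -7*d
2862 + Q(70) = 2862 - 7*70 = 2862 - 490 = 2372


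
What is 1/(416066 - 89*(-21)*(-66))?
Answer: 1/292712 ≈ 3.4163e-6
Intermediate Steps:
1/(416066 - 89*(-21)*(-66)) = 1/(416066 + 1869*(-66)) = 1/(416066 - 123354) = 1/292712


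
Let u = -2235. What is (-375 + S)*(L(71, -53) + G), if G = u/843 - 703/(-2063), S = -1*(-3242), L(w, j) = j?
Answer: -91926487417/579703 ≈ -1.5858e+5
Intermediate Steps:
S = 3242
G = -1339392/579703 (G = -2235/843 - 703/(-2063) = -2235*1/843 - 703*(-1/2063) = -745/281 + 703/2063 = -1339392/579703 ≈ -2.3105)
(-375 + S)*(L(71, -53) + G) = (-375 + 3242)*(-53 - 1339392/579703) = 2867*(-32063651/579703) = -91926487417/579703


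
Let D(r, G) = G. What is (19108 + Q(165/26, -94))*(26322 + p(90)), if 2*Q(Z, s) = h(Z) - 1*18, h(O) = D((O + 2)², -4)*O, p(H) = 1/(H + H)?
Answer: 587796179621/1170 ≈ 5.0239e+8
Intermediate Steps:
p(H) = 1/(2*H)
h(O) = -4*O
Q(Z, s) = -9 - 2*Z (Q(Z, s) = (-4*Z - 1*18)/2 = (-4*Z - 18)/2 = (-18 - 4*Z)/2 = -9 - 2*Z)
(19108 + Q(165/26, -94))*(26322 + p(90)) = (19108 + (-9 - 330/26))*(26322 + (½)/90) = (19108 + (-9 - 330/26))*(26322 + (½)*(1/90)) = (19108 + (-9 - 2*165/26))*(26322 + 1/180) = (19108 + (-9 - 165/13))*(4737961/180) = (19108 - 282/13)*(4737961/180) = (248122/13)*(4737961/180) = 587796179621/1170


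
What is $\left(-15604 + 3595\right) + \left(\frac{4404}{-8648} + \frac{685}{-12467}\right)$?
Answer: $- \frac{2362785679}{196742} \approx -12010.0$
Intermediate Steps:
$\left(-15604 + 3595\right) + \left(\frac{4404}{-8648} + \frac{685}{-12467}\right) = -12009 + \left(4404 \left(- \frac{1}{8648}\right) + 685 \left(- \frac{1}{12467}\right)\right) = -12009 - \frac{111001}{196742} = - \frac{2362785679}{196742}$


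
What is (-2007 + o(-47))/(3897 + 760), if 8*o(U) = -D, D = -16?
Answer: -2005/4657 ≈ -0.43053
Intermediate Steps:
o(U) = 2 (o(U) = (-1*(-16))/8 = (1/8)*16 = 2)
(-2007 + o(-47))/(3897 + 760) = (-2007 + 2)/(3897 + 760) = -2005/4657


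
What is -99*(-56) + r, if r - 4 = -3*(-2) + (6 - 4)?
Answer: 5556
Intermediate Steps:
r = 12 (r = 4 + (-3*(-2) + (6 - 4)) = 4 + (6 + 2) = 4 + 8 = 12)
-99*(-56) + r = -99*(-56) + 12 = 5544 + 12 = 5556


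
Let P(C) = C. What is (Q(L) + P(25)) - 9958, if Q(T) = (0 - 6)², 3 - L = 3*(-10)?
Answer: -9897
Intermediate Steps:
L = 33 (L = 3 - 3*(-10) = 3 - 1*(-30) = 3 + 30 = 33)
Q(T) = 36 (Q(T) = (-6)² = 36)
(Q(L) + P(25)) - 9958 = (36 + 25) - 9958 = 61 - 9958 = -9897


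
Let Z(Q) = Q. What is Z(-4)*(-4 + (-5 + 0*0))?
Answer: 36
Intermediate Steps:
Z(-4)*(-4 + (-5 + 0*0)) = -4*(-4 + (-5 + 0*0)) = -4*(-4 + (-5 + 0)) = -4*(-4 - 5) = -4*(-9) = 36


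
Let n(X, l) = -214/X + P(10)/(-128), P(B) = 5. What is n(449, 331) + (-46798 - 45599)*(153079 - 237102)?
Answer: 446182327755195/57472 ≈ 7.7635e+9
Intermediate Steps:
n(X, l) = -5/128 - 214/X (n(X, l) = -214/X + 5/(-128) = -214/X + 5*(-1/128) = -214/X - 5/128 = -5/128 - 214/X)
n(449, 331) + (-46798 - 45599)*(153079 - 237102) = (-5/128 - 214/449) + (-46798 - 45599)*(153079 - 237102) = (-5/128 - 214*1/449) - 92397*(-84023) = (-5/128 - 214/449) + 7763473131 = -29637/57472 + 7763473131 = 446182327755195/57472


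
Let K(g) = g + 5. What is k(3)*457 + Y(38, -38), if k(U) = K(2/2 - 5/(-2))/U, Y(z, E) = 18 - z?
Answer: 7649/6 ≈ 1274.8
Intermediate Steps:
K(g) = 5 + g
k(U) = 17/(2*U) (k(U) = (5 + (2/2 - 5/(-2)))/U = (5 + (2*(½) - 5*(-½)))/U = (5 + (1 + 5/2))/U = (5 + 7/2)/U = 17/(2*U))
k(3)*457 + Y(38, -38) = ((17/2)/3)*457 + (18 - 1*38) = ((17/2)*(⅓))*457 + (18 - 38) = (17/6)*457 - 20 = 7769/6 - 20 = 7649/6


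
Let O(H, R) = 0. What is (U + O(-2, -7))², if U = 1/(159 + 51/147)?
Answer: 2401/60964864 ≈ 3.9383e-5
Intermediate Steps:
U = 49/7808 (U = 1/(159 + 51*(1/147)) = 1/(159 + 17/49) = 1/(7808/49) = 49/7808 ≈ 0.0062756)
(U + O(-2, -7))² = (49/7808 + 0)² = (49/7808)² = 2401/60964864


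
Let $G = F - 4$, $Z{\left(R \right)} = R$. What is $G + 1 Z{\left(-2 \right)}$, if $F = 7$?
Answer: $1$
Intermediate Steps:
$G = 3$ ($G = 7 - 4 = 3$)
$G + 1 Z{\left(-2 \right)} = 3 + 1 \left(-2\right) = 3 - 2 = 1$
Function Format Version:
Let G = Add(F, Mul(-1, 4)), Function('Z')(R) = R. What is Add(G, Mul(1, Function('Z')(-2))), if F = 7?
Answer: 1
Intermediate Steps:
G = 3 (G = Add(7, Mul(-1, 4)) = Add(7, -4) = 3)
Add(G, Mul(1, Function('Z')(-2))) = Add(3, Mul(1, -2)) = Add(3, -2) = 1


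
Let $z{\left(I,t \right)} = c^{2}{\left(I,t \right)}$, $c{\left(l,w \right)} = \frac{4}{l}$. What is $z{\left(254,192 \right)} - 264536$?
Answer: $- \frac{4266701140}{16129} \approx -2.6454 \cdot 10^{5}$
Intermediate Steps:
$z{\left(I,t \right)} = \frac{16}{I^{2}}$ ($z{\left(I,t \right)} = \left(\frac{4}{I}\right)^{2} = \frac{16}{I^{2}}$)
$z{\left(254,192 \right)} - 264536 = \frac{16}{64516} - 264536 = 16 \cdot \frac{1}{64516} - 264536 = \frac{4}{16129} - 264536 = - \frac{4266701140}{16129}$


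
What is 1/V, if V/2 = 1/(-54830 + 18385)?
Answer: -36445/2 ≈ -18223.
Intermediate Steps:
V = -2/36445 (V = 2/(-54830 + 18385) = 2/(-36445) = 2*(-1/36445) = -2/36445 ≈ -5.4877e-5)
1/V = 1/(-2/36445) = -36445/2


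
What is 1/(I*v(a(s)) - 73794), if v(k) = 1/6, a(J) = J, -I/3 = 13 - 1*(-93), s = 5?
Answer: -1/73847 ≈ -1.3542e-5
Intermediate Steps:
I = -318 (I = -3*(13 - 1*(-93)) = -3*(13 + 93) = -3*106 = -318)
v(k) = ⅙
1/(I*v(a(s)) - 73794) = 1/(-318*⅙ - 73794) = 1/(-53 - 73794) = 1/(-73847) = -1/73847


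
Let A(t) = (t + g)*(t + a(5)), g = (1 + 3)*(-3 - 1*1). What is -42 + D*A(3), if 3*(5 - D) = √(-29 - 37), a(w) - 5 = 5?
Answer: -887 + 169*I*√66/3 ≈ -887.0 + 457.65*I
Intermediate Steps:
g = -16 (g = 4*(-3 - 1) = 4*(-4) = -16)
a(w) = 10 (a(w) = 5 + 5 = 10)
D = 5 - I*√66/3 (D = 5 - √(-29 - 37)/3 = 5 - I*√66/3 ≈ 5.0 - 2.708*I)
A(t) = (-16 + t)*(10 + t) (A(t) = (t - 16)*(t + 10) = (-16 + t)*(10 + t))
-42 + D*A(3) = -42 + (5 - I*√66/3)*(-160 + 3² - 6*3) = -42 + (5 - I*√66/3)*(-160 + 9 - 18) = -42 + (5 - I*√66/3)*(-169) = -42 + (-845 + 169*I*√66/3) = -887 + 169*I*√66/3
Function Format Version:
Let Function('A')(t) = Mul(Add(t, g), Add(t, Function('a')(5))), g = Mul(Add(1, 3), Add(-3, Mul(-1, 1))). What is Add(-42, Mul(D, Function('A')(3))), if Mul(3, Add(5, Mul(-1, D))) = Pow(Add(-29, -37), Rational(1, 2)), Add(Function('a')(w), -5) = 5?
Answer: Add(-887, Mul(Rational(169, 3), I, Pow(66, Rational(1, 2)))) ≈ Add(-887.00, Mul(457.65, I))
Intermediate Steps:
g = -16 (g = Mul(4, Add(-3, -1)) = Mul(4, -4) = -16)
Function('a')(w) = 10 (Function('a')(w) = Add(5, 5) = 10)
D = Add(5, Mul(Rational(-1, 3), I, Pow(66, Rational(1, 2)))) (D = Add(5, Mul(Rational(-1, 3), Pow(Add(-29, -37), Rational(1, 2)))) = Add(5, Mul(Rational(-1, 3), Pow(-66, Rational(1, 2)))) = Add(5, Mul(Rational(-1, 3), Mul(I, Pow(66, Rational(1, 2))))) = Add(5, Mul(Rational(-1, 3), I, Pow(66, Rational(1, 2)))) ≈ Add(5.0000, Mul(-2.7080, I)))
Function('A')(t) = Mul(Add(-16, t), Add(10, t)) (Function('A')(t) = Mul(Add(t, -16), Add(t, 10)) = Mul(Add(-16, t), Add(10, t)))
Add(-42, Mul(D, Function('A')(3))) = Add(-42, Mul(Add(5, Mul(Rational(-1, 3), I, Pow(66, Rational(1, 2)))), Add(-160, Pow(3, 2), Mul(-6, 3)))) = Add(-42, Mul(Add(5, Mul(Rational(-1, 3), I, Pow(66, Rational(1, 2)))), Add(-160, 9, -18))) = Add(-42, Mul(Add(5, Mul(Rational(-1, 3), I, Pow(66, Rational(1, 2)))), -169)) = Add(-42, Add(-845, Mul(Rational(169, 3), I, Pow(66, Rational(1, 2))))) = Add(-887, Mul(Rational(169, 3), I, Pow(66, Rational(1, 2))))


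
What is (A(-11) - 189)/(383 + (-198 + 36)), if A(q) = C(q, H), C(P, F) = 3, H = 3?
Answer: -186/221 ≈ -0.84163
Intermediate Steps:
A(q) = 3
(A(-11) - 189)/(383 + (-198 + 36)) = (3 - 189)/(383 + (-198 + 36)) = -186/(383 - 162) = -186/221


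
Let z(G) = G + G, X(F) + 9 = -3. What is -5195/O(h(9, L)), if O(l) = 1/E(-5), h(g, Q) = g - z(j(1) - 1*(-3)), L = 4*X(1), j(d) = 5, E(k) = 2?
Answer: -10390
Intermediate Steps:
X(F) = -12 (X(F) = -9 - 3 = -12)
L = -48 (L = 4*(-12) = -48)
z(G) = 2*G
h(g, Q) = -16 + g (h(g, Q) = g - 2*(5 - 1*(-3)) = g - 2*(5 + 3) = g - 2*8 = g - 1*16 = g - 16 = -16 + g)
O(l) = 1/2
-5195/O(h(9, L)) = -5195/1/2 = -5195*2 = -10390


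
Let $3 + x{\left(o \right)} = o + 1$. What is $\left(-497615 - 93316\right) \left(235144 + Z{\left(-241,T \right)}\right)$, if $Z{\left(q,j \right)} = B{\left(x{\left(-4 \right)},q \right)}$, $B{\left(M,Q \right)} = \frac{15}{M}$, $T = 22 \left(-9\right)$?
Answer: $- \frac{277904803473}{2} \approx -1.3895 \cdot 10^{11}$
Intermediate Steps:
$x{\left(o \right)} = -2 + o$ ($x{\left(o \right)} = -3 + \left(o + 1\right) = -3 + \left(1 + o\right) = -2 + o$)
$T = -198$
$Z{\left(q,j \right)} = - \frac{5}{2}$ ($Z{\left(q,j \right)} = \frac{15}{-2 - 4} = \frac{15}{-6} = 15 \left(- \frac{1}{6}\right) = - \frac{5}{2}$)
$\left(-497615 - 93316\right) \left(235144 + Z{\left(-241,T \right)}\right) = \left(-497615 - 93316\right) \left(235144 - \frac{5}{2}\right) = \left(-590931\right) \frac{470283}{2} = - \frac{277904803473}{2}$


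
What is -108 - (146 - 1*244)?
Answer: -10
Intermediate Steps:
-108 - (146 - 1*244) = -108 - (146 - 244) = -108 - 1*(-98) = -108 + 98 = -10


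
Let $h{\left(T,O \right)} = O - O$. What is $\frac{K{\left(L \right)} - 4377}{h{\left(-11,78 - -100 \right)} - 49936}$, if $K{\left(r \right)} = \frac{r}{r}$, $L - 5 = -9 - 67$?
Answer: $\frac{547}{6242} \approx 0.087632$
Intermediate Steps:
$L = -71$ ($L = 5 - 76 = -71$)
$K{\left(r \right)} = 1$
$h{\left(T,O \right)} = 0$
$\frac{K{\left(L \right)} - 4377}{h{\left(-11,78 - -100 \right)} - 49936} = \frac{1 - 4377}{0 - 49936} = - \frac{4376}{-49936} = \left(-4376\right) \left(- \frac{1}{49936}\right) = \frac{547}{6242}$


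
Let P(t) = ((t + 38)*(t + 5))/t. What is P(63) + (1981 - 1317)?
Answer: 48700/63 ≈ 773.02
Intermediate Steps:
P(t) = (5 + t)*(38 + t)/t (P(t) = ((38 + t)*(5 + t))/t = ((5 + t)*(38 + t))/t = (5 + t)*(38 + t)/t)
P(63) + (1981 - 1317) = (43 + 63 + 190/63) + (1981 - 1317) = (43 + 63 + 190*(1/63)) + 664 = (43 + 63 + 190/63) + 664 = 6868/63 + 664 = 48700/63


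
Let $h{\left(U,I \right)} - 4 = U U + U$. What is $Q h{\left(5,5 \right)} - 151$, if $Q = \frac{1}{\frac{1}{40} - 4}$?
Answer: $- \frac{25369}{159} \approx -159.55$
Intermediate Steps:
$Q = - \frac{40}{159}$ ($Q = \frac{1}{\frac{1}{40} - 4} = \frac{1}{- \frac{159}{40}} = - \frac{40}{159} \approx -0.25157$)
$h{\left(U,I \right)} = 4 + U + U^{2}$ ($h{\left(U,I \right)} = 4 + \left(U U + U\right) = 4 + \left(U^{2} + U\right) = 4 + \left(U + U^{2}\right) = 4 + U + U^{2}$)
$Q h{\left(5,5 \right)} - 151 = - \frac{40 \left(4 + 5 + 5^{2}\right)}{159} - 151 = - \frac{40 \left(4 + 5 + 25\right)}{159} - 151 = \left(- \frac{40}{159}\right) 34 - 151 = - \frac{1360}{159} - 151 = - \frac{25369}{159}$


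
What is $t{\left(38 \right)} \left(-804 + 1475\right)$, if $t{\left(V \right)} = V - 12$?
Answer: $17446$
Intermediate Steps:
$t{\left(V \right)} = -12 + V$ ($t{\left(V \right)} = V - 12 = -12 + V$)
$t{\left(38 \right)} \left(-804 + 1475\right) = \left(-12 + 38\right) \left(-804 + 1475\right) = 26 \cdot 671 = 17446$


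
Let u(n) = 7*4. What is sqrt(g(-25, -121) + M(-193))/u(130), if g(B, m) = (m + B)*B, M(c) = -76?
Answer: sqrt(3574)/28 ≈ 2.1351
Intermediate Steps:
g(B, m) = B*(B + m) (g(B, m) = (B + m)*B = B*(B + m))
u(n) = 28
sqrt(g(-25, -121) + M(-193))/u(130) = sqrt(-25*(-25 - 121) - 76)/28 = sqrt(-25*(-146) - 76)*(1/28) = sqrt(3650 - 76)*(1/28) = sqrt(3574)*(1/28) = sqrt(3574)/28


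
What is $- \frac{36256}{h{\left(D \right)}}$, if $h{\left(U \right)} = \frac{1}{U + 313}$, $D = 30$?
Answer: $-12435808$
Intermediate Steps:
$h{\left(U \right)} = \frac{1}{313 + U}$
$- \frac{36256}{h{\left(D \right)}} = - \frac{36256}{\frac{1}{313 + 30}} = - \frac{36256}{\frac{1}{343}} = - 36256 \frac{1}{\frac{1}{343}} = \left(-36256\right) 343 = -12435808$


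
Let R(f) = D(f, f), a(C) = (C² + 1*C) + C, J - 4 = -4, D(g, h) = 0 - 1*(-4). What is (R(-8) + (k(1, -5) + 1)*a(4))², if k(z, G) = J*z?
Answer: 784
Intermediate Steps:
D(g, h) = 4 (D(g, h) = 0 + 4 = 4)
J = 0 (J = 4 - 4 = 0)
a(C) = C² + 2*C (a(C) = (C² + C) + C = (C + C²) + C = C² + 2*C)
R(f) = 4
k(z, G) = 0 (k(z, G) = 0*z = 0)
(R(-8) + (k(1, -5) + 1)*a(4))² = (4 + (0 + 1)*(4*(2 + 4)))² = (4 + 1*(4*6))² = (4 + 1*24)² = (4 + 24)² = 28² = 784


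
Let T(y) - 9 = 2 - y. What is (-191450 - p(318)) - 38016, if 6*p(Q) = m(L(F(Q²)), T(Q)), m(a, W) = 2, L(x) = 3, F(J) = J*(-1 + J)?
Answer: -688399/3 ≈ -2.2947e+5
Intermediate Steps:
T(y) = 11 - y (T(y) = 9 + (2 - y) = 11 - y)
p(Q) = ⅓ (p(Q) = (⅙)*2 = ⅓)
(-191450 - p(318)) - 38016 = (-191450 - 1*⅓) - 38016 = (-191450 - ⅓) - 38016 = -574351/3 - 38016 = -688399/3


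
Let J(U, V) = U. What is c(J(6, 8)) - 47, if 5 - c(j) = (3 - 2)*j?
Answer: -48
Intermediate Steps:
c(j) = 5 - j (c(j) = 5 - (3 - 2)*j = 5 - j)
c(J(6, 8)) - 47 = (5 - 1*6) - 47 = (5 - 6) - 47 = -1 - 47 = -48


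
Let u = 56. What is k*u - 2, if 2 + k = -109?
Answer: -6218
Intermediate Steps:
k = -111 (k = -2 - 109 = -111)
k*u - 2 = -111*56 - 2 = -6216 - 2 = -6218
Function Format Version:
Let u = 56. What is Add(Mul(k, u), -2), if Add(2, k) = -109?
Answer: -6218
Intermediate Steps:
k = -111 (k = Add(-2, -109) = -111)
Add(Mul(k, u), -2) = Add(Mul(-111, 56), -2) = Add(-6216, -2) = -6218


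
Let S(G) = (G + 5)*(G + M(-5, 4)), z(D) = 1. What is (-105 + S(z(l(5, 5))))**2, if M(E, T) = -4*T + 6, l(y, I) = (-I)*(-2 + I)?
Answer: 25281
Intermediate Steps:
l(y, I) = -I*(-2 + I)
M(E, T) = 6 - 4*T
S(G) = (-10 + G)*(5 + G) (S(G) = (G + 5)*(G + (6 - 4*4)) = (5 + G)*(G + (6 - 16)) = (5 + G)*(G - 10) = (5 + G)*(-10 + G) = (-10 + G)*(5 + G))
(-105 + S(z(l(5, 5))))**2 = (-105 + (-50 + 1**2 - 5*1))**2 = (-105 + (-50 + 1 - 5))**2 = (-105 - 54)**2 = (-159)**2 = 25281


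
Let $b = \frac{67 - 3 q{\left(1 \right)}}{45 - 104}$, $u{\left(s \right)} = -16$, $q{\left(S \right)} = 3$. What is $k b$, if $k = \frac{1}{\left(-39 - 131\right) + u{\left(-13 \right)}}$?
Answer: $\frac{29}{5487} \approx 0.0052852$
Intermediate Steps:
$b = - \frac{58}{59}$ ($b = \frac{67 - 9}{45 - 104} = \frac{67 - 9}{-59} = 58 \left(- \frac{1}{59}\right) = - \frac{58}{59} \approx -0.98305$)
$k = - \frac{1}{186}$ ($k = \frac{1}{\left(-39 - 131\right) - 16} = \frac{1}{-170 - 16} = \frac{1}{-186} = - \frac{1}{186} \approx -0.0053763$)
$k b = \left(- \frac{1}{186}\right) \left(- \frac{58}{59}\right) = \frac{29}{5487}$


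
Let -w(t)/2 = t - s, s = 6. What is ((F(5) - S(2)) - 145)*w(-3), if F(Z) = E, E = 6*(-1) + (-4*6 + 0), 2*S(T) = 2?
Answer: -3168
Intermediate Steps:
S(T) = 1 (S(T) = (½)*2 = 1)
w(t) = 12 - 2*t (w(t) = -2*(t - 1*6) = -2*(t - 6) = -2*(-6 + t) = 12 - 2*t)
E = -30 (E = -6 + (-24 + 0) = -6 - 24 = -30)
F(Z) = -30
((F(5) - S(2)) - 145)*w(-3) = ((-30 - 1*1) - 145)*(12 - 2*(-3)) = ((-30 - 1) - 145)*(12 + 6) = (-31 - 145)*18 = -176*18 = -3168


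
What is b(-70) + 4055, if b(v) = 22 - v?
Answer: 4147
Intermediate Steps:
b(-70) + 4055 = (22 - 1*(-70)) + 4055 = (22 + 70) + 4055 = 92 + 4055 = 4147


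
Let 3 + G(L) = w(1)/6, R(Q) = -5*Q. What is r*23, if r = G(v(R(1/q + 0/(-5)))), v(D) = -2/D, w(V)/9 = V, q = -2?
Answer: -69/2 ≈ -34.500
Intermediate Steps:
w(V) = 9*V
G(L) = -3/2 (G(L) = -3 + (9*1)/6 = -3 + 9*(1/6) = -3 + 3/2 = -3/2)
r = -3/2 ≈ -1.5000
r*23 = -3/2*23 = -69/2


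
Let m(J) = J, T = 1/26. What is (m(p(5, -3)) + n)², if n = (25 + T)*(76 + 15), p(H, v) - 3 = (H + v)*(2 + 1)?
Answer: 20930625/4 ≈ 5.2327e+6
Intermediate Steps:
p(H, v) = 3 + 3*H + 3*v (p(H, v) = 3 + (H + v)*(2 + 1) = 3 + (H + v)*3 = 3 + (3*H + 3*v) = 3 + 3*H + 3*v)
T = 1/26 ≈ 0.038462
n = 4557/2 (n = (25 + 1/26)*(76 + 15) = (651/26)*91 = 4557/2 ≈ 2278.5)
(m(p(5, -3)) + n)² = ((3 + 3*5 + 3*(-3)) + 4557/2)² = ((3 + 15 - 9) + 4557/2)² = (9 + 4557/2)² = (4575/2)² = 20930625/4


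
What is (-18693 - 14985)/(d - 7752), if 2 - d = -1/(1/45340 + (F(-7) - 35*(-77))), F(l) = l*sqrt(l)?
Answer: 27836910022082089299057/6405844834685237317915 + 692323899768*I*sqrt(7)/1281168966937047463583 ≈ 4.3456 + 1.4297e-9*I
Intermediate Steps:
F(l) = l**(3/2)
d = 2 + 1/(122191301/45340 - 7*I*sqrt(7)) (d = 2 - (-1)/(1/45340 + ((-7)**(3/2) - 35*(-77))) = 2 - (-1)/(1/45340 + (-7*I*sqrt(7) + 2695)) = 2 - (-1)/(1/45340 + (2695 - 7*I*sqrt(7))) = 2 - (-1)/(122191301/45340 - 7*I*sqrt(7)) = 2 + 1/(122191301/45340 - 7*I*sqrt(7)) ≈ 2.0004 + 2.5498e-6*I)
(-18693 - 14985)/(d - 7752) = (-18693 - 14985)/((29868378454634142/14931419150523401 + 14390009200*I*sqrt(7)/14931419150523401) - 7752) = -33678/(-115718492876402770410/14931419150523401 + 14390009200*I*sqrt(7)/14931419150523401)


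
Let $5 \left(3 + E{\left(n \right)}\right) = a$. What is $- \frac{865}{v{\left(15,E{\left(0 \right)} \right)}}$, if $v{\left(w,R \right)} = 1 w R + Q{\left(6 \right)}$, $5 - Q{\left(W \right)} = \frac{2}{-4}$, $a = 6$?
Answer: $\frac{1730}{43} \approx 40.233$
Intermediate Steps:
$E{\left(n \right)} = - \frac{9}{5}$ ($E{\left(n \right)} = -3 + \frac{1}{5} \cdot 6 = -3 + \frac{6}{5} = - \frac{9}{5}$)
$Q{\left(W \right)} = \frac{11}{2}$ ($Q{\left(W \right)} = 5 - \frac{2}{-4} = 5 - 2 \left(- \frac{1}{4}\right) = 5 - - \frac{1}{2} = 5 + \frac{1}{2} = \frac{11}{2}$)
$v{\left(w,R \right)} = \frac{11}{2} + R w$ ($v{\left(w,R \right)} = 1 w R + \frac{11}{2} = w R + \frac{11}{2} = R w + \frac{11}{2} = \frac{11}{2} + R w$)
$- \frac{865}{v{\left(15,E{\left(0 \right)} \right)}} = - \frac{865}{\frac{11}{2} - 27} = - \frac{865}{- \frac{43}{2}} = \left(-865\right) \left(- \frac{2}{43}\right) = \frac{1730}{43}$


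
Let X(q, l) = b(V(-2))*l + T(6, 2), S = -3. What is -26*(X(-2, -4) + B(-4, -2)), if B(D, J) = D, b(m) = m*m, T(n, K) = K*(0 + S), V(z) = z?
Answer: 676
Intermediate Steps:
T(n, K) = -3*K (T(n, K) = K*(0 - 3) = K*(-3) = -3*K)
b(m) = m**2
X(q, l) = -6 + 4*l (X(q, l) = (-2)**2*l - 3*2 = 4*l - 6 = -6 + 4*l)
-26*(X(-2, -4) + B(-4, -2)) = -26*((-6 + 4*(-4)) - 4) = -26*((-6 - 16) - 4) = -26*(-22 - 4) = -26*(-26) = 676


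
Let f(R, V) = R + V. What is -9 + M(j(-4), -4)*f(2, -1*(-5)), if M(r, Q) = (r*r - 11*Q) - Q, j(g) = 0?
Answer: 327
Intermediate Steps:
M(r, Q) = r**2 - 12*Q (M(r, Q) = (r**2 - 11*Q) - Q = r**2 - 12*Q)
-9 + M(j(-4), -4)*f(2, -1*(-5)) = -9 + (0**2 - 12*(-4))*(2 - 1*(-5)) = -9 + (0 + 48)*(2 + 5) = -9 + 48*7 = -9 + 336 = 327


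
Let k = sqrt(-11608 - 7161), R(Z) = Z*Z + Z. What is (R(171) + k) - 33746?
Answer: -4334 + 137*I ≈ -4334.0 + 137.0*I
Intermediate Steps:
R(Z) = Z + Z**2 (R(Z) = Z**2 + Z = Z + Z**2)
k = 137*I (k = sqrt(-18769) = 137*I ≈ 137.0*I)
(R(171) + k) - 33746 = (171*(1 + 171) + 137*I) - 33746 = (171*172 + 137*I) - 33746 = (29412 + 137*I) - 33746 = -4334 + 137*I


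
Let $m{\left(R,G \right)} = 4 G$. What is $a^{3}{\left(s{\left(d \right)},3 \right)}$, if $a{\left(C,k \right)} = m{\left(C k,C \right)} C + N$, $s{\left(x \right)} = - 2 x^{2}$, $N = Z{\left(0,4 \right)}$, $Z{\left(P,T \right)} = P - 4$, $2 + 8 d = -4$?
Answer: $\frac{4913}{4096} \approx 1.1995$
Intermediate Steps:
$d = - \frac{3}{4}$ ($d = - \frac{1}{4} + \frac{1}{8} \left(-4\right) = - \frac{1}{4} - \frac{1}{2} = - \frac{3}{4} \approx -0.75$)
$Z{\left(P,T \right)} = -4 + P$
$N = -4$ ($N = -4 + 0 = -4$)
$a{\left(C,k \right)} = -4 + 4 C^{2}$ ($a{\left(C,k \right)} = 4 C C - 4 = 4 C^{2} - 4 = -4 + 4 C^{2}$)
$a^{3}{\left(s{\left(d \right)},3 \right)} = \left(-4 + 4 \left(- 2 \left(- \frac{3}{4}\right)^{2}\right)^{2}\right)^{3} = \left(-4 + 4 \left(\left(-2\right) \frac{9}{16}\right)^{2}\right)^{3} = \left(-4 + 4 \left(- \frac{9}{8}\right)^{2}\right)^{3} = \left(-4 + 4 \cdot \frac{81}{64}\right)^{3} = \left(-4 + \frac{81}{16}\right)^{3} = \left(\frac{17}{16}\right)^{3} = \frac{4913}{4096}$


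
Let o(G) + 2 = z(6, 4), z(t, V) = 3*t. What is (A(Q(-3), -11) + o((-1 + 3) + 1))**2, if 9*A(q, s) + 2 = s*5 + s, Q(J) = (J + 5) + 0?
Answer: 5776/81 ≈ 71.309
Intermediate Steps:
o(G) = 16 (o(G) = -2 + 3*6 = -2 + 18 = 16)
Q(J) = 5 + J (Q(J) = (5 + J) + 0 = 5 + J)
A(q, s) = -2/9 + 2*s/3 (A(q, s) = -2/9 + (s*5 + s)/9 = -2/9 + (5*s + s)/9 = -2/9 + (6*s)/9 = -2/9 + 2*s/3)
(A(Q(-3), -11) + o((-1 + 3) + 1))**2 = ((-2/9 + (2/3)*(-11)) + 16)**2 = ((-2/9 - 22/3) + 16)**2 = (-68/9 + 16)**2 = (76/9)**2 = 5776/81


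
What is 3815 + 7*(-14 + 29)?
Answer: 3920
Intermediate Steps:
3815 + 7*(-14 + 29) = 3815 + 7*15 = 3815 + 105 = 3920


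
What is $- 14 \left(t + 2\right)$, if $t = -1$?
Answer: $-14$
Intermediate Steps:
$- 14 \left(t + 2\right) = - 14 \left(-1 + 2\right) = \left(-14\right) 1 = -14$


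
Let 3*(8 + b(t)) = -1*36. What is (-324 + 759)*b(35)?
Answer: -8700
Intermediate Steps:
b(t) = -20 (b(t) = -8 + (-1*36)/3 = -8 + (⅓)*(-36) = -8 - 12 = -20)
(-324 + 759)*b(35) = (-324 + 759)*(-20) = 435*(-20) = -8700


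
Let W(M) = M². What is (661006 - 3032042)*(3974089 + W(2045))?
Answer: -19338439914104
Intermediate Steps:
(661006 - 3032042)*(3974089 + W(2045)) = (661006 - 3032042)*(3974089 + 2045²) = -2371036*(3974089 + 4182025) = -2371036*8156114 = -19338439914104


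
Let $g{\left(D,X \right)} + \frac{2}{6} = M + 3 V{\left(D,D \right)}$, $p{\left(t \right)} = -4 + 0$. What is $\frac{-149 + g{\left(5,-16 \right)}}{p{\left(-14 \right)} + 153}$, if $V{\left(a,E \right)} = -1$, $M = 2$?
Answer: $- \frac{451}{447} \approx -1.0089$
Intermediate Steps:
$p{\left(t \right)} = -4$
$g{\left(D,X \right)} = - \frac{4}{3}$ ($g{\left(D,X \right)} = - \frac{1}{3} + \left(2 + 3 \left(-1\right)\right) = - \frac{1}{3} + \left(2 - 3\right) = - \frac{1}{3} - 1 = - \frac{4}{3}$)
$\frac{-149 + g{\left(5,-16 \right)}}{p{\left(-14 \right)} + 153} = \frac{-149 - \frac{4}{3}}{-4 + 153} = - \frac{451}{3 \cdot 149} = \left(- \frac{451}{3}\right) \frac{1}{149} = - \frac{451}{447}$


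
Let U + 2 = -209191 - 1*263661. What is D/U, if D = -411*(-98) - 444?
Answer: -6639/78809 ≈ -0.084242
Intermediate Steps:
D = 39834 (D = 40278 - 444 = 39834)
U = -472854 (U = -2 + (-209191 - 1*263661) = -2 + (-209191 - 263661) = -2 - 472852 = -472854)
D/U = 39834/(-472854) = 39834*(-1/472854) = -6639/78809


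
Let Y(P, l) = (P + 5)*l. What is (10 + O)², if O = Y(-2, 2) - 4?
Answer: 144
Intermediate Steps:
Y(P, l) = l*(5 + P) (Y(P, l) = (5 + P)*l = l*(5 + P))
O = 2 (O = 2*(5 - 2) - 4 = 2*3 - 4 = 6 - 4 = 2)
(10 + O)² = (10 + 2)² = 12² = 144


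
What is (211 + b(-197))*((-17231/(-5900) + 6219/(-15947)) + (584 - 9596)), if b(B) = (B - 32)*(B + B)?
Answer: -76661333823954091/94087300 ≈ -8.1479e+8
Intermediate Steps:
b(B) = 2*B*(-32 + B) (b(B) = (-32 + B)*(2*B) = 2*B*(-32 + B))
(211 + b(-197))*((-17231/(-5900) + 6219/(-15947)) + (584 - 9596)) = (211 + 2*(-197)*(-32 - 197))*((-17231/(-5900) + 6219/(-15947)) + (584 - 9596)) = (211 + 2*(-197)*(-229))*((-17231*(-1/5900) + 6219*(-1/15947)) - 9012) = (211 + 90226)*((17231/5900 - 6219/15947) - 9012) = 90437*(238090657/94087300 - 9012) = 90437*(-847676656943/94087300) = -76661333823954091/94087300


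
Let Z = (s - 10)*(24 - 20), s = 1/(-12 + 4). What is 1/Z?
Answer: -2/81 ≈ -0.024691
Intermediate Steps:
s = -1/8 (s = 1/(-8) = -1/8 ≈ -0.12500)
Z = -81/2 (Z = (-1/8 - 10)*(24 - 20) = -81/8*4 = -81/2 ≈ -40.500)
1/Z = 1/(-81/2) = -2/81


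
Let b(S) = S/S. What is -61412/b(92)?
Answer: -61412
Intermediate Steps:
b(S) = 1
-61412/b(92) = -61412/1 = -61412*1 = -61412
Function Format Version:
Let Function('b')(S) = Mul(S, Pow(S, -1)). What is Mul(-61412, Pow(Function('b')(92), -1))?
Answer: -61412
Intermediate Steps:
Function('b')(S) = 1
Mul(-61412, Pow(Function('b')(92), -1)) = Mul(-61412, Pow(1, -1)) = Mul(-61412, 1) = -61412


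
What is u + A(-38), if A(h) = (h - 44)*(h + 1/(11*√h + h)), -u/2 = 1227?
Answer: 105340/159 + 451*I*√38/3021 ≈ 662.52 + 0.92027*I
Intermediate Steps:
u = -2454 (u = -2*1227 = -2454)
A(h) = (-44 + h)*(h + 1/(h + 11*√h))
u + A(-38) = -2454 + (-44 - 38 + (-38)³ - (-18392)*I*√38 - 44*(-38)² + 11*(-38)^(5/2))/(-38 + 11*√(-38)) = -2454 + (-44 - 38 - 54872 - (-18392)*I*√38 - 44*1444 + 11*(1444*I*√38))/(-38 + 11*(I*√38)) = -2454 + (-44 - 38 - 54872 + 18392*I*√38 - 63536 + 15884*I*√38)/(-38 + 11*I*√38) = -2454 + (-118490 + 34276*I*√38)/(-38 + 11*I*√38)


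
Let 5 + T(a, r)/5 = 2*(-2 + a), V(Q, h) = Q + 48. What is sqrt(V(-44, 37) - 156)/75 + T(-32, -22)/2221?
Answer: -365/2221 + 2*I*sqrt(38)/75 ≈ -0.16434 + 0.16438*I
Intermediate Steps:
V(Q, h) = 48 + Q
T(a, r) = -45 + 10*a (T(a, r) = -25 + 5*(2*(-2 + a)) = -25 + 5*(-4 + 2*a) = -25 + (-20 + 10*a) = -45 + 10*a)
sqrt(V(-44, 37) - 156)/75 + T(-32, -22)/2221 = sqrt((48 - 44) - 156)/75 + (-45 + 10*(-32))/2221 = sqrt(4 - 156)*(1/75) + (-45 - 320)*(1/2221) = sqrt(-152)*(1/75) - 365*1/2221 = (2*I*sqrt(38))*(1/75) - 365/2221 = 2*I*sqrt(38)/75 - 365/2221 = -365/2221 + 2*I*sqrt(38)/75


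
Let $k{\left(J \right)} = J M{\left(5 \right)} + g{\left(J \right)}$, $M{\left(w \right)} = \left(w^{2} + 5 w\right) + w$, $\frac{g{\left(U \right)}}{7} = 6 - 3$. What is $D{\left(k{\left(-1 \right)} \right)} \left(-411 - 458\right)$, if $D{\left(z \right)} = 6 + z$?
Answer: $24332$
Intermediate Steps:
$g{\left(U \right)} = 21$ ($g{\left(U \right)} = 7 \left(6 - 3\right) = 7 \cdot 3 = 21$)
$M{\left(w \right)} = w^{2} + 6 w$
$k{\left(J \right)} = 21 + 55 J$ ($k{\left(J \right)} = J 5 \left(6 + 5\right) + 21 = J 5 \cdot 11 + 21 = J 55 + 21 = 55 J + 21 = 21 + 55 J$)
$D{\left(k{\left(-1 \right)} \right)} \left(-411 - 458\right) = \left(6 + \left(21 + 55 \left(-1\right)\right)\right) \left(-411 - 458\right) = \left(6 + \left(21 - 55\right)\right) \left(-869\right) = \left(6 - 34\right) \left(-869\right) = \left(-28\right) \left(-869\right) = 24332$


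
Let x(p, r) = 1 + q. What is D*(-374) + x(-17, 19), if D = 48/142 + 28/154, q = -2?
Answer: -13875/71 ≈ -195.42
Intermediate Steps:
x(p, r) = -1 (x(p, r) = 1 - 2 = -1)
D = 406/781 (D = 48*(1/142) + 28*(1/154) = 24/71 + 2/11 = 406/781 ≈ 0.51985)
D*(-374) + x(-17, 19) = (406/781)*(-374) - 1 = -13804/71 - 1 = -13875/71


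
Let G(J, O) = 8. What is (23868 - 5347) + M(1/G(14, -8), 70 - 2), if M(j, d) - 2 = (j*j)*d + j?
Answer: 296387/16 ≈ 18524.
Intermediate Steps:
M(j, d) = 2 + j + d*j**2 (M(j, d) = 2 + ((j*j)*d + j) = 2 + (j**2*d + j) = 2 + (d*j**2 + j) = 2 + (j + d*j**2) = 2 + j + d*j**2)
(23868 - 5347) + M(1/G(14, -8), 70 - 2) = (23868 - 5347) + (2 + 1/8 + (70 - 2)*(1/8)**2) = 18521 + (2 + 1/8 + 68*(1/8)**2) = 18521 + (2 + 1/8 + 68*(1/64)) = 18521 + (2 + 1/8 + 17/16) = 18521 + 51/16 = 296387/16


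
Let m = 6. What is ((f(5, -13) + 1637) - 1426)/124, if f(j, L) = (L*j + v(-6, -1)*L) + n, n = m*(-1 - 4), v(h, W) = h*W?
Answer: 19/62 ≈ 0.30645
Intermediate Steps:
v(h, W) = W*h
n = -30 (n = 6*(-1 - 4) = 6*(-5) = -30)
f(j, L) = -30 + 6*L + L*j (f(j, L) = (L*j + (-1*(-6))*L) - 30 = (L*j + 6*L) - 30 = (6*L + L*j) - 30 = -30 + 6*L + L*j)
((f(5, -13) + 1637) - 1426)/124 = (((-30 + 6*(-13) - 13*5) + 1637) - 1426)/124 = (((-30 - 78 - 65) + 1637) - 1426)*(1/124) = ((-173 + 1637) - 1426)*(1/124) = (1464 - 1426)*(1/124) = 38*(1/124) = 19/62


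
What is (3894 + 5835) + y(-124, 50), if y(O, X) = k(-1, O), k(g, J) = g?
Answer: 9728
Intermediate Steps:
y(O, X) = -1
(3894 + 5835) + y(-124, 50) = (3894 + 5835) - 1 = 9729 - 1 = 9728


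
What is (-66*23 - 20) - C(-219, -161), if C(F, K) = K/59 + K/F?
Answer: -19846738/12921 ≈ -1536.0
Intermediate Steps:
C(F, K) = K/59 + K/F (C(F, K) = K*(1/59) + K/F = K/59 + K/F)
(-66*23 - 20) - C(-219, -161) = (-66*23 - 20) - ((1/59)*(-161) - 161/(-219)) = (-1518 - 20) - (-161/59 - 161*(-1/219)) = -1538 - (-161/59 + 161/219) = -1538 - 1*(-25760/12921) = -1538 + 25760/12921 = -19846738/12921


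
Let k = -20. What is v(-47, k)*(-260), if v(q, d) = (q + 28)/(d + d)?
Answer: -247/2 ≈ -123.50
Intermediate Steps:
v(q, d) = (28 + q)/(2*d) (v(q, d) = (28 + q)/((2*d)) = (28 + q)*(1/(2*d)) = (28 + q)/(2*d))
v(-47, k)*(-260) = ((1/2)*(28 - 47)/(-20))*(-260) = ((1/2)*(-1/20)*(-19))*(-260) = (19/40)*(-260) = -247/2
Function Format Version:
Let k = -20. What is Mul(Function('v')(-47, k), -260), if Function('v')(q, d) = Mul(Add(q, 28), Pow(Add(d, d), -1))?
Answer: Rational(-247, 2) ≈ -123.50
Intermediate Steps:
Function('v')(q, d) = Mul(Rational(1, 2), Pow(d, -1), Add(28, q)) (Function('v')(q, d) = Mul(Add(28, q), Pow(Mul(2, d), -1)) = Mul(Add(28, q), Mul(Rational(1, 2), Pow(d, -1))) = Mul(Rational(1, 2), Pow(d, -1), Add(28, q)))
Mul(Function('v')(-47, k), -260) = Mul(Mul(Rational(1, 2), Pow(-20, -1), Add(28, -47)), -260) = Mul(Mul(Rational(1, 2), Rational(-1, 20), -19), -260) = Mul(Rational(19, 40), -260) = Rational(-247, 2)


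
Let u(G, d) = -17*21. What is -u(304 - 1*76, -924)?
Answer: 357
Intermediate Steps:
u(G, d) = -357
-u(304 - 1*76, -924) = -1*(-357) = 357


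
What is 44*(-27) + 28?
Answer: -1160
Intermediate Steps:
44*(-27) + 28 = -1188 + 28 = -1160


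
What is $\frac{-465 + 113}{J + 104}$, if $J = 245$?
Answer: $- \frac{352}{349} \approx -1.0086$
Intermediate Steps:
$\frac{-465 + 113}{J + 104} = \frac{-465 + 113}{245 + 104} = - \frac{352}{349}$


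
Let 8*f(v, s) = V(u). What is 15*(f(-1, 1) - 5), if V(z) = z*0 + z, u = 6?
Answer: -255/4 ≈ -63.750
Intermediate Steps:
V(z) = z (V(z) = 0 + z = z)
f(v, s) = ¾ (f(v, s) = (⅛)*6 = ¾)
15*(f(-1, 1) - 5) = 15*(¾ - 5) = 15*(-17/4) = -255/4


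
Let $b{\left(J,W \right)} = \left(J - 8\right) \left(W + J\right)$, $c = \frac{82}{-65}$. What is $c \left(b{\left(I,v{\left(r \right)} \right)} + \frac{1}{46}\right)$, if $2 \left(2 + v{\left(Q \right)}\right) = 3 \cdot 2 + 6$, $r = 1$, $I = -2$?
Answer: $\frac{37679}{1495} \approx 25.203$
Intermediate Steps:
$c = - \frac{82}{65}$ ($c = 82 \left(- \frac{1}{65}\right) = - \frac{82}{65} \approx -1.2615$)
$v{\left(Q \right)} = 4$ ($v{\left(Q \right)} = -2 + \frac{3 \cdot 2 + 6}{2} = -2 + \frac{6 + 6}{2} = -2 + \frac{1}{2} \cdot 12 = -2 + 6 = 4$)
$b{\left(J,W \right)} = \left(-8 + J\right) \left(J + W\right)$
$c \left(b{\left(I,v{\left(r \right)} \right)} + \frac{1}{46}\right) = - \frac{82 \left(\left(\left(-2\right)^{2} - -16 - 32 - 8\right) + \frac{1}{46}\right)}{65} = - \frac{82 \left(\left(4 + 16 - 32 - 8\right) + \frac{1}{46}\right)}{65} = - \frac{82 \left(-20 + \frac{1}{46}\right)}{65} = \left(- \frac{82}{65}\right) \left(- \frac{919}{46}\right) = \frac{37679}{1495}$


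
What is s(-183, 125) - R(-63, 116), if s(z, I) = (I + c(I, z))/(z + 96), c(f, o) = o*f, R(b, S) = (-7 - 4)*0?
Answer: 22750/87 ≈ 261.49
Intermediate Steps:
R(b, S) = 0 (R(b, S) = -11*0 = 0)
c(f, o) = f*o
s(z, I) = (I + I*z)/(96 + z) (s(z, I) = (I + I*z)/(z + 96) = (I + I*z)/(96 + z))
s(-183, 125) - R(-63, 116) = 125*(1 - 183)/(96 - 183) - 1*0 = 125*(-182)/(-87) + 0 = 125*(-1/87)*(-182) + 0 = 22750/87 + 0 = 22750/87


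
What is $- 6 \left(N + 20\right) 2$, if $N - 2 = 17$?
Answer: $-468$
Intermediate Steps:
$N = 19$ ($N = 2 + 17 = 19$)
$- 6 \left(N + 20\right) 2 = - 6 \left(19 + 20\right) 2 = - 6 \cdot 39 \cdot 2 = \left(-6\right) 78 = -468$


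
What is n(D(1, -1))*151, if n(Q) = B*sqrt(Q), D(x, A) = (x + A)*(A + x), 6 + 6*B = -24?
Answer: 0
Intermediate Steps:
B = -5 (B = -1 + (1/6)*(-24) = -1 - 4 = -5)
D(x, A) = (A + x)**2 (D(x, A) = (A + x)*(A + x) = (A + x)**2)
n(Q) = -5*sqrt(Q)
n(D(1, -1))*151 = -5*sqrt((-1 + 1)**2)*151 = -5*sqrt(0**2)*151 = -5*sqrt(0)*151 = -5*0*151 = 0*151 = 0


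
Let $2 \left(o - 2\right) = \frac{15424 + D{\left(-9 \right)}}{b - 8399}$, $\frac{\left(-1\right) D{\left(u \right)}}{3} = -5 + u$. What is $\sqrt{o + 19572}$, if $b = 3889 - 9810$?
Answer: $\frac{\sqrt{250861292565}}{3580} \approx 139.91$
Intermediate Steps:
$b = -5921$
$D{\left(u \right)} = 15 - 3 u$ ($D{\left(u \right)} = - 3 \left(-5 + u\right) = 15 - 3 u$)
$o = \frac{20907}{14320}$ ($o = 2 + \frac{\left(15424 + \left(15 - -27\right)\right) \frac{1}{-5921 - 8399}}{2} = 2 + \frac{\left(15424 + \left(15 + 27\right)\right) \frac{1}{-14320}}{2} = 2 + \frac{\left(15424 + 42\right) \left(- \frac{1}{14320}\right)}{2} = 2 + \frac{15466 \left(- \frac{1}{14320}\right)}{2} = 2 + \frac{1}{2} \left(- \frac{7733}{7160}\right) = 2 - \frac{7733}{14320} = \frac{20907}{14320} \approx 1.46$)
$\sqrt{o + 19572} = \sqrt{\frac{20907}{14320} + 19572} = \sqrt{\frac{280291947}{14320}} = \frac{\sqrt{250861292565}}{3580}$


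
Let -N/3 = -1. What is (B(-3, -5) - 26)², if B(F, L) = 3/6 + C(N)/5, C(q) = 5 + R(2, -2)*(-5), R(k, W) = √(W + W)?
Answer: 2385/4 + 98*I ≈ 596.25 + 98.0*I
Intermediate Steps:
R(k, W) = √2*√W (R(k, W) = √(2*W) = √2*√W)
N = 3 (N = -3*(-1) = 3)
C(q) = 5 - 10*I (C(q) = 5 + (√2*√(-2))*(-5) = 5 + (√2*(I*√2))*(-5) = 5 + (2*I)*(-5) = 5 - 10*I)
B(F, L) = 3/2 - 2*I (B(F, L) = 3/6 + (5 - 10*I)/5 = 3*(⅙) + (5 - 10*I)*(⅕) = ½ + (1 - 2*I) = 3/2 - 2*I)
(B(-3, -5) - 26)² = ((3/2 - 2*I) - 26)² = (-49/2 - 2*I)²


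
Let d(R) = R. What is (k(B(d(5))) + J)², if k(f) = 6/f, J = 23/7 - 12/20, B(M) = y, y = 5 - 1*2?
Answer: 26896/1225 ≈ 21.956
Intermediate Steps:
y = 3 (y = 5 - 2 = 3)
B(M) = 3
J = 94/35 (J = 23*(⅐) - 12*1/20 = 23/7 - ⅗ = 94/35 ≈ 2.6857)
(k(B(d(5))) + J)² = (6/3 + 94/35)² = (6*(⅓) + 94/35)² = (2 + 94/35)² = (164/35)² = 26896/1225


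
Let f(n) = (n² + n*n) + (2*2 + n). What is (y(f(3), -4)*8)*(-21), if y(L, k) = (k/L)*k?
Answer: -2688/25 ≈ -107.52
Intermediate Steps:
f(n) = 4 + n + 2*n² (f(n) = (n² + n²) + (4 + n) = 2*n² + (4 + n) = 4 + n + 2*n²)
y(L, k) = k²/L
(y(f(3), -4)*8)*(-21) = (((-4)²/(4 + 3 + 2*3²))*8)*(-21) = ((16/(4 + 3 + 2*9))*8)*(-21) = ((16/(4 + 3 + 18))*8)*(-21) = ((16/25)*8)*(-21) = (128/25)*(-21) = -2688/25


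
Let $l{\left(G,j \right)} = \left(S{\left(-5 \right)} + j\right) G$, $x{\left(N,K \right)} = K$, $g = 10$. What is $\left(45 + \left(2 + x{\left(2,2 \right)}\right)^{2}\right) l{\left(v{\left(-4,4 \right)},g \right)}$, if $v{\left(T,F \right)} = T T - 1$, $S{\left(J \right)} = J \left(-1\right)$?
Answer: $13725$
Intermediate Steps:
$S{\left(J \right)} = - J$
$v{\left(T,F \right)} = -1 + T^{2}$ ($v{\left(T,F \right)} = T^{2} - 1 = -1 + T^{2}$)
$l{\left(G,j \right)} = G \left(5 + j\right)$ ($l{\left(G,j \right)} = \left(\left(-1\right) \left(-5\right) + j\right) G = \left(5 + j\right) G = G \left(5 + j\right)$)
$\left(45 + \left(2 + x{\left(2,2 \right)}\right)^{2}\right) l{\left(v{\left(-4,4 \right)},g \right)} = \left(45 + \left(2 + 2\right)^{2}\right) \left(-1 + \left(-4\right)^{2}\right) \left(5 + 10\right) = \left(45 + 4^{2}\right) \left(-1 + 16\right) 15 = \left(45 + 16\right) 15 \cdot 15 = 61 \cdot 225 = 13725$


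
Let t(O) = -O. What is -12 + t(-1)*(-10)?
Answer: -22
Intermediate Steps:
-12 + t(-1)*(-10) = -12 - 1*(-1)*(-10) = -12 + 1*(-10) = -12 - 10 = -22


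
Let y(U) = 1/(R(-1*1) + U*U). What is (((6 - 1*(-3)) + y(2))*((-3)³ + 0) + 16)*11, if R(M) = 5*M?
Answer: -2200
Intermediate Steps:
y(U) = 1/(-5 + U²) (y(U) = 1/(5*(-1*1) + U*U) = 1/(5*(-1) + U²) = 1/(-5 + U²))
(((6 - 1*(-3)) + y(2))*((-3)³ + 0) + 16)*11 = (((6 - 1*(-3)) + 1/(-5 + 2²))*((-3)³ + 0) + 16)*11 = (((6 + 3) + 1/(-5 + 4))*(-27 + 0) + 16)*11 = ((9 + 1/(-1))*(-27) + 16)*11 = ((9 - 1)*(-27) + 16)*11 = (8*(-27) + 16)*11 = (-216 + 16)*11 = -200*11 = -2200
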